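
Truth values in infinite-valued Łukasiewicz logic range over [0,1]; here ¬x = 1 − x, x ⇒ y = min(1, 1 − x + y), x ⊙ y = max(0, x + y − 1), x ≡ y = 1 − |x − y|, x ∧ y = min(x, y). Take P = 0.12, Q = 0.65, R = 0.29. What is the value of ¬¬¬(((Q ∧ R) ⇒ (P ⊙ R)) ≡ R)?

0.42

Q ∧ R = min(0.65, 0.29) = 0.29
P ⊙ R = max(0, 0.12 + 0.29 − 1) = max(0, -0.59) = 0.00
(Q ∧ R) ⇒ (P ⊙ R) = min(1, 1 − 0.29 + 0.00) = min(1, 0.71) = 0.71
((Q ∧ R) ⇒ (P ⊙ R)) ≡ R = 1 − |0.71 − 0.29| = 1 − 0.42 = 0.58
¬(((Q ∧ R) ⇒ (P ⊙ R)) ≡ R) = 1 − 0.58 = 0.42
¬¬(((Q ∧ R) ⇒ (P ⊙ R)) ≡ R) = 1 − 0.42 = 0.58
¬¬¬(((Q ∧ R) ⇒ (P ⊙ R)) ≡ R) = 1 − 0.58 = 0.42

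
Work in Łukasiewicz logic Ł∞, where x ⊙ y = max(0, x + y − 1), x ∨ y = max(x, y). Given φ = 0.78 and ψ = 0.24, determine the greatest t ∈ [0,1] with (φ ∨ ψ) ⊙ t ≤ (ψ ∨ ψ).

φ ∨ ψ = max(0.78, 0.24) = 0.78
So the left factor is φ ∨ ψ = 0.78.
ψ ∨ ψ = max(0.24, 0.24) = 0.24
So the right-hand bound is ψ ∨ ψ = 0.24.
The residuum of the Łukasiewicz t-norm gives the supremum: min(1, 1 − 0.78 + 0.24).
1 − 0.78 + 0.24 = 0.46, so t = min(1, 0.46) = 0.46.
Check: 0.78 ⊙ 0.46 = max(0, 0.24) = 0.24 ≤ 0.24.

0.46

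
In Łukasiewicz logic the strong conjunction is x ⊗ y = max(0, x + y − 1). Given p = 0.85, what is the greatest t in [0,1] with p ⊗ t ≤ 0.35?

The residuum of the Łukasiewicz t-norm gives the supremum: min(1, 1 − 0.85 + 0.35).
1 − 0.85 + 0.35 = 0.50, so t = min(1, 0.50) = 0.50.
Check: 0.85 ⊗ 0.50 = max(0, 0.35) = 0.35 ≤ 0.35.

0.50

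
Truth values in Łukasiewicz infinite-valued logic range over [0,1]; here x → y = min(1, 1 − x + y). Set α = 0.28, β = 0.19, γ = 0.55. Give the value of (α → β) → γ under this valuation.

α → β = min(1, 1 − 0.28 + 0.19) = min(1, 0.91) = 0.91
(α → β) → γ = min(1, 1 − 0.91 + 0.55) = min(1, 0.64) = 0.64

0.64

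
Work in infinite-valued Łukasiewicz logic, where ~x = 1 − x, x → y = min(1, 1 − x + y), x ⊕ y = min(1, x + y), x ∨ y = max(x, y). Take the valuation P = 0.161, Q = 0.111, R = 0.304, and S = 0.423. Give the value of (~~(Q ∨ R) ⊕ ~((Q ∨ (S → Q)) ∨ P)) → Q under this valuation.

0.495

Q ∨ R = max(0.111, 0.304) = 0.304
~(Q ∨ R) = 1 − 0.304 = 0.696
~~(Q ∨ R) = 1 − 0.696 = 0.304
S → Q = min(1, 1 − 0.423 + 0.111) = min(1, 0.688) = 0.688
Q ∨ (S → Q) = max(0.111, 0.688) = 0.688
(Q ∨ (S → Q)) ∨ P = max(0.688, 0.161) = 0.688
~((Q ∨ (S → Q)) ∨ P) = 1 − 0.688 = 0.312
~~(Q ∨ R) ⊕ ~((Q ∨ (S → Q)) ∨ P) = min(1, 0.304 + 0.312) = min(1, 0.616) = 0.616
(~~(Q ∨ R) ⊕ ~((Q ∨ (S → Q)) ∨ P)) → Q = min(1, 1 − 0.616 + 0.111) = min(1, 0.495) = 0.495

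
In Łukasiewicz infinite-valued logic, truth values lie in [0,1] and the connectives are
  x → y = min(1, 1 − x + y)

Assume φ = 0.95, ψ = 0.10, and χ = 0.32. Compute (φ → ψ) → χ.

1.00

φ → ψ = min(1, 1 − 0.95 + 0.10) = min(1, 0.15) = 0.15
(φ → ψ) → χ = min(1, 1 − 0.15 + 0.32) = min(1, 1.17) = 1.00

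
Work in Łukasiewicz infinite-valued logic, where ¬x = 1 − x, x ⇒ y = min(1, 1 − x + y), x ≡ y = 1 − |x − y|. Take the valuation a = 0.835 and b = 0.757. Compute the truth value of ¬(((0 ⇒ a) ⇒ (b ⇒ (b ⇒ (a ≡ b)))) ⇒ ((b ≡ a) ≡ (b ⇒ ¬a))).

0 ⇒ a = min(1, 1 − 0.000 + 0.835) = min(1, 1.835) = 1.000
a ≡ b = 1 − |0.835 − 0.757| = 1 − 0.078 = 0.922
b ⇒ (a ≡ b) = min(1, 1 − 0.757 + 0.922) = min(1, 1.165) = 1.000
b ⇒ (b ⇒ (a ≡ b)) = min(1, 1 − 0.757 + 1.000) = min(1, 1.243) = 1.000
(0 ⇒ a) ⇒ (b ⇒ (b ⇒ (a ≡ b))) = min(1, 1 − 1.000 + 1.000) = min(1, 1.000) = 1.000
b ≡ a = 1 − |0.757 − 0.835| = 1 − 0.078 = 0.922
¬a = 1 − 0.835 = 0.165
b ⇒ ¬a = min(1, 1 − 0.757 + 0.165) = min(1, 0.408) = 0.408
(b ≡ a) ≡ (b ⇒ ¬a) = 1 − |0.922 − 0.408| = 1 − 0.514 = 0.486
((0 ⇒ a) ⇒ (b ⇒ (b ⇒ (a ≡ b)))) ⇒ ((b ≡ a) ≡ (b ⇒ ¬a)) = min(1, 1 − 1.000 + 0.486) = min(1, 0.486) = 0.486
¬(((0 ⇒ a) ⇒ (b ⇒ (b ⇒ (a ≡ b)))) ⇒ ((b ≡ a) ≡ (b ⇒ ¬a))) = 1 − 0.486 = 0.514

0.514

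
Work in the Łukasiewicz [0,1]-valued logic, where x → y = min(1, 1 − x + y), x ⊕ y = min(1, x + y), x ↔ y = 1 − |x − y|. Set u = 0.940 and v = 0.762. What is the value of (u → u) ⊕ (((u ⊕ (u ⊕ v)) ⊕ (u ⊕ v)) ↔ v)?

1.000

u → u = min(1, 1 − 0.940 + 0.940) = min(1, 1.000) = 1.000
u ⊕ v = min(1, 0.940 + 0.762) = min(1, 1.702) = 1.000
u ⊕ (u ⊕ v) = min(1, 0.940 + 1.000) = min(1, 1.940) = 1.000
(u ⊕ (u ⊕ v)) ⊕ (u ⊕ v) = min(1, 1.000 + 1.000) = min(1, 2.000) = 1.000
((u ⊕ (u ⊕ v)) ⊕ (u ⊕ v)) ↔ v = 1 − |1.000 − 0.762| = 1 − 0.238 = 0.762
(u → u) ⊕ (((u ⊕ (u ⊕ v)) ⊕ (u ⊕ v)) ↔ v) = min(1, 1.000 + 0.762) = min(1, 1.762) = 1.000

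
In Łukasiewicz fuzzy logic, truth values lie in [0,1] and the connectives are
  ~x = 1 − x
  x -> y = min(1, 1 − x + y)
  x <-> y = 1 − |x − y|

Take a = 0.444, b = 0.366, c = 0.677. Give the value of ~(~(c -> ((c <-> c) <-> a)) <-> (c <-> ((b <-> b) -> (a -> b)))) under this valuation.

0.522

c <-> c = 1 − |0.677 − 0.677| = 1 − 0.000 = 1.000
(c <-> c) <-> a = 1 − |1.000 − 0.444| = 1 − 0.556 = 0.444
c -> ((c <-> c) <-> a) = min(1, 1 − 0.677 + 0.444) = min(1, 0.767) = 0.767
~(c -> ((c <-> c) <-> a)) = 1 − 0.767 = 0.233
b <-> b = 1 − |0.366 − 0.366| = 1 − 0.000 = 1.000
a -> b = min(1, 1 − 0.444 + 0.366) = min(1, 0.922) = 0.922
(b <-> b) -> (a -> b) = min(1, 1 − 1.000 + 0.922) = min(1, 0.922) = 0.922
c <-> ((b <-> b) -> (a -> b)) = 1 − |0.677 − 0.922| = 1 − 0.245 = 0.755
~(c -> ((c <-> c) <-> a)) <-> (c <-> ((b <-> b) -> (a -> b))) = 1 − |0.233 − 0.755| = 1 − 0.522 = 0.478
~(~(c -> ((c <-> c) <-> a)) <-> (c <-> ((b <-> b) -> (a -> b)))) = 1 − 0.478 = 0.522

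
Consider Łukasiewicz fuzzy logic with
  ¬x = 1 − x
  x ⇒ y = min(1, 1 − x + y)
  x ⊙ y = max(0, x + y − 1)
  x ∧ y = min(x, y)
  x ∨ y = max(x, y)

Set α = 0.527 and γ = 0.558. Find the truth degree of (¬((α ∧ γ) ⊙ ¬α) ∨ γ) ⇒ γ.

0.558

α ∧ γ = min(0.527, 0.558) = 0.527
¬α = 1 − 0.527 = 0.473
(α ∧ γ) ⊙ ¬α = max(0, 0.527 + 0.473 − 1) = max(0, 0.000) = 0.000
¬((α ∧ γ) ⊙ ¬α) = 1 − 0.000 = 1.000
¬((α ∧ γ) ⊙ ¬α) ∨ γ = max(1.000, 0.558) = 1.000
(¬((α ∧ γ) ⊙ ¬α) ∨ γ) ⇒ γ = min(1, 1 − 1.000 + 0.558) = min(1, 0.558) = 0.558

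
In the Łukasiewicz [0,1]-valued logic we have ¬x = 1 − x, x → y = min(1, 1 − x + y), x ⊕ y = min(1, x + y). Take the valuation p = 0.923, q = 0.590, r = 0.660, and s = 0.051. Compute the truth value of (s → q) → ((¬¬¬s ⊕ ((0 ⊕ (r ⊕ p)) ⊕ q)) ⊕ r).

s → q = min(1, 1 − 0.051 + 0.590) = min(1, 1.539) = 1.000
¬s = 1 − 0.051 = 0.949
¬¬s = 1 − 0.949 = 0.051
¬¬¬s = 1 − 0.051 = 0.949
r ⊕ p = min(1, 0.660 + 0.923) = min(1, 1.583) = 1.000
0 ⊕ (r ⊕ p) = min(1, 0.000 + 1.000) = min(1, 1.000) = 1.000
(0 ⊕ (r ⊕ p)) ⊕ q = min(1, 1.000 + 0.590) = min(1, 1.590) = 1.000
¬¬¬s ⊕ ((0 ⊕ (r ⊕ p)) ⊕ q) = min(1, 0.949 + 1.000) = min(1, 1.949) = 1.000
(¬¬¬s ⊕ ((0 ⊕ (r ⊕ p)) ⊕ q)) ⊕ r = min(1, 1.000 + 0.660) = min(1, 1.660) = 1.000
(s → q) → ((¬¬¬s ⊕ ((0 ⊕ (r ⊕ p)) ⊕ q)) ⊕ r) = min(1, 1 − 1.000 + 1.000) = min(1, 1.000) = 1.000

1.000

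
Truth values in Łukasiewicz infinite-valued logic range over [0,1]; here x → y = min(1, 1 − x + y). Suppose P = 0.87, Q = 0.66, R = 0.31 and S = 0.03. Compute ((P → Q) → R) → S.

0.51

P → Q = min(1, 1 − 0.87 + 0.66) = min(1, 0.79) = 0.79
(P → Q) → R = min(1, 1 − 0.79 + 0.31) = min(1, 0.52) = 0.52
((P → Q) → R) → S = min(1, 1 − 0.52 + 0.03) = min(1, 0.51) = 0.51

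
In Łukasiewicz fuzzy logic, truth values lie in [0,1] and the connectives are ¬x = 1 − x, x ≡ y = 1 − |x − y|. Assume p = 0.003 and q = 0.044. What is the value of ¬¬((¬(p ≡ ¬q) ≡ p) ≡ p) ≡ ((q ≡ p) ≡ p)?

¬q = 1 − 0.044 = 0.956
p ≡ ¬q = 1 − |0.003 − 0.956| = 1 − 0.953 = 0.047
¬(p ≡ ¬q) = 1 − 0.047 = 0.953
¬(p ≡ ¬q) ≡ p = 1 − |0.953 − 0.003| = 1 − 0.950 = 0.050
(¬(p ≡ ¬q) ≡ p) ≡ p = 1 − |0.050 − 0.003| = 1 − 0.047 = 0.953
¬((¬(p ≡ ¬q) ≡ p) ≡ p) = 1 − 0.953 = 0.047
¬¬((¬(p ≡ ¬q) ≡ p) ≡ p) = 1 − 0.047 = 0.953
q ≡ p = 1 − |0.044 − 0.003| = 1 − 0.041 = 0.959
(q ≡ p) ≡ p = 1 − |0.959 − 0.003| = 1 − 0.956 = 0.044
¬¬((¬(p ≡ ¬q) ≡ p) ≡ p) ≡ ((q ≡ p) ≡ p) = 1 − |0.953 − 0.044| = 1 − 0.909 = 0.091

0.091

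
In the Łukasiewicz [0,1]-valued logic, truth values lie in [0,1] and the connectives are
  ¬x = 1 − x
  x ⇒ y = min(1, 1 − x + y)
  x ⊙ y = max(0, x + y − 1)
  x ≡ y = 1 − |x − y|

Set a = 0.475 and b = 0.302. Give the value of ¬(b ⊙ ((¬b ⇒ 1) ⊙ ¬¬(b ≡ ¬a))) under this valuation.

0.921

¬b = 1 − 0.302 = 0.698
¬b ⇒ 1 = min(1, 1 − 0.698 + 1.000) = min(1, 1.302) = 1.000
¬a = 1 − 0.475 = 0.525
b ≡ ¬a = 1 − |0.302 − 0.525| = 1 − 0.223 = 0.777
¬(b ≡ ¬a) = 1 − 0.777 = 0.223
¬¬(b ≡ ¬a) = 1 − 0.223 = 0.777
(¬b ⇒ 1) ⊙ ¬¬(b ≡ ¬a) = max(0, 1.000 + 0.777 − 1) = max(0, 0.777) = 0.777
b ⊙ ((¬b ⇒ 1) ⊙ ¬¬(b ≡ ¬a)) = max(0, 0.302 + 0.777 − 1) = max(0, 0.079) = 0.079
¬(b ⊙ ((¬b ⇒ 1) ⊙ ¬¬(b ≡ ¬a))) = 1 − 0.079 = 0.921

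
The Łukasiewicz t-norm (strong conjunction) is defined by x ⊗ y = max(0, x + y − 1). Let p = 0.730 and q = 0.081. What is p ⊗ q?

p ⊗ q = max(0, 0.730 + 0.081 − 1) = max(0, -0.189) = 0.000
For comparison, the Gödel (minimum) t-norm min(x, y) would give 0.081.

0.000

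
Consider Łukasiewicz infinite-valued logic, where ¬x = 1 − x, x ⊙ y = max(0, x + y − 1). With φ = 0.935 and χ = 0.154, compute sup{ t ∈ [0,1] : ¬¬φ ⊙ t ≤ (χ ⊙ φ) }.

¬φ = 1 − 0.935 = 0.065
¬¬φ = 1 − 0.065 = 0.935
So the left factor is ¬¬φ = 0.935.
χ ⊙ φ = max(0, 0.154 + 0.935 − 1) = max(0, 0.089) = 0.089
So the right-hand bound is χ ⊙ φ = 0.089.
The residuum of the Łukasiewicz t-norm gives the supremum: min(1, 1 − 0.935 + 0.089).
1 − 0.935 + 0.089 = 0.154, so t = min(1, 0.154) = 0.154.
Check: 0.935 ⊙ 0.154 = max(0, 0.089) = 0.089 ≤ 0.089.

0.154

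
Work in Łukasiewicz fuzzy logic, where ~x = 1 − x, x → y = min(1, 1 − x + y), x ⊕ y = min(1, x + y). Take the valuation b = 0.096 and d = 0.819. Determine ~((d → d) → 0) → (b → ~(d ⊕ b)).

0.989

d → d = min(1, 1 − 0.819 + 0.819) = min(1, 1.000) = 1.000
(d → d) → 0 = min(1, 1 − 1.000 + 0.000) = min(1, 0.000) = 0.000
~((d → d) → 0) = 1 − 0.000 = 1.000
d ⊕ b = min(1, 0.819 + 0.096) = min(1, 0.915) = 0.915
~(d ⊕ b) = 1 − 0.915 = 0.085
b → ~(d ⊕ b) = min(1, 1 − 0.096 + 0.085) = min(1, 0.989) = 0.989
~((d → d) → 0) → (b → ~(d ⊕ b)) = min(1, 1 − 1.000 + 0.989) = min(1, 0.989) = 0.989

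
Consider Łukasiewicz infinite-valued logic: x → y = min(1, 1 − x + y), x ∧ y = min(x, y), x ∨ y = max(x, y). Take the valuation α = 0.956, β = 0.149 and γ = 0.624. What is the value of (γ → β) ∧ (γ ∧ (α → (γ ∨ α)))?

γ → β = min(1, 1 − 0.624 + 0.149) = min(1, 0.525) = 0.525
γ ∨ α = max(0.624, 0.956) = 0.956
α → (γ ∨ α) = min(1, 1 − 0.956 + 0.956) = min(1, 1.000) = 1.000
γ ∧ (α → (γ ∨ α)) = min(0.624, 1.000) = 0.624
(γ → β) ∧ (γ ∧ (α → (γ ∨ α))) = min(0.525, 0.624) = 0.525

0.525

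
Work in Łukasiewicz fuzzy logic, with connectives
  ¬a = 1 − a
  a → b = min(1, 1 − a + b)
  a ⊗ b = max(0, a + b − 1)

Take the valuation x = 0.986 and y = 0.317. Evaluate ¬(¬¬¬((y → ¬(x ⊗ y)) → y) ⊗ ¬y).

x ⊗ y = max(0, 0.986 + 0.317 − 1) = max(0, 0.303) = 0.303
¬(x ⊗ y) = 1 − 0.303 = 0.697
y → ¬(x ⊗ y) = min(1, 1 − 0.317 + 0.697) = min(1, 1.380) = 1.000
(y → ¬(x ⊗ y)) → y = min(1, 1 − 1.000 + 0.317) = min(1, 0.317) = 0.317
¬((y → ¬(x ⊗ y)) → y) = 1 − 0.317 = 0.683
¬¬((y → ¬(x ⊗ y)) → y) = 1 − 0.683 = 0.317
¬¬¬((y → ¬(x ⊗ y)) → y) = 1 − 0.317 = 0.683
¬y = 1 − 0.317 = 0.683
¬¬¬((y → ¬(x ⊗ y)) → y) ⊗ ¬y = max(0, 0.683 + 0.683 − 1) = max(0, 0.366) = 0.366
¬(¬¬¬((y → ¬(x ⊗ y)) → y) ⊗ ¬y) = 1 − 0.366 = 0.634

0.634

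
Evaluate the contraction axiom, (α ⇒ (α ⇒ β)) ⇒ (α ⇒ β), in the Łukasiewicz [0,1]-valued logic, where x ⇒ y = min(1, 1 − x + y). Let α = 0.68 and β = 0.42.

α ⇒ β = min(1, 1 − 0.68 + 0.42) = min(1, 0.74) = 0.74
α ⇒ (α ⇒ β) = min(1, 1 − 0.68 + 0.74) = min(1, 1.06) = 1.00
(α ⇒ (α ⇒ β)) ⇒ (α ⇒ β) = min(1, 1 − 1.00 + 0.74) = min(1, 0.74) = 0.74
(The value 0.74 < 1 shows this instance is not satisfied; fails in Ł∞ (the t-norm is not idempotent).)

0.74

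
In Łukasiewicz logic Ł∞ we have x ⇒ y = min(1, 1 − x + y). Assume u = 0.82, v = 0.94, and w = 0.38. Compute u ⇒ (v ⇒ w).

0.62

v ⇒ w = min(1, 1 − 0.94 + 0.38) = min(1, 0.44) = 0.44
u ⇒ (v ⇒ w) = min(1, 1 − 0.82 + 0.44) = min(1, 0.62) = 0.62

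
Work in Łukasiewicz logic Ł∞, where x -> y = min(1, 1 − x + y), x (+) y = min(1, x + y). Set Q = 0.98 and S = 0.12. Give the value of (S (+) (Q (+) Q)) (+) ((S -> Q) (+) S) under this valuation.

1.00

Q (+) Q = min(1, 0.98 + 0.98) = min(1, 1.96) = 1.00
S (+) (Q (+) Q) = min(1, 0.12 + 1.00) = min(1, 1.12) = 1.00
S -> Q = min(1, 1 − 0.12 + 0.98) = min(1, 1.86) = 1.00
(S -> Q) (+) S = min(1, 1.00 + 0.12) = min(1, 1.12) = 1.00
(S (+) (Q (+) Q)) (+) ((S -> Q) (+) S) = min(1, 1.00 + 1.00) = min(1, 2.00) = 1.00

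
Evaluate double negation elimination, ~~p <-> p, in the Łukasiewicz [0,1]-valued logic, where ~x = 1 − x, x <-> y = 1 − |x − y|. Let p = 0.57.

1.00

~p = 1 − 0.57 = 0.43
~~p = 1 − 0.43 = 0.57
~~p <-> p = 1 − |0.57 − 0.57| = 1 − 0.00 = 1.00
(As expected: always 1 in Ł∞ since negation is involutive.)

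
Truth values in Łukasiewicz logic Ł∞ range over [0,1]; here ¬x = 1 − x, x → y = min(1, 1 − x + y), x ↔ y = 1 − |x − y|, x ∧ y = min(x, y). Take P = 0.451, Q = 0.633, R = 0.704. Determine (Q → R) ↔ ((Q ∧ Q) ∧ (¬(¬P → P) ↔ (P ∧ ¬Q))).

0.633

Q → R = min(1, 1 − 0.633 + 0.704) = min(1, 1.071) = 1.000
Q ∧ Q = min(0.633, 0.633) = 0.633
¬P = 1 − 0.451 = 0.549
¬P → P = min(1, 1 − 0.549 + 0.451) = min(1, 0.902) = 0.902
¬(¬P → P) = 1 − 0.902 = 0.098
¬Q = 1 − 0.633 = 0.367
P ∧ ¬Q = min(0.451, 0.367) = 0.367
¬(¬P → P) ↔ (P ∧ ¬Q) = 1 − |0.098 − 0.367| = 1 − 0.269 = 0.731
(Q ∧ Q) ∧ (¬(¬P → P) ↔ (P ∧ ¬Q)) = min(0.633, 0.731) = 0.633
(Q → R) ↔ ((Q ∧ Q) ∧ (¬(¬P → P) ↔ (P ∧ ¬Q))) = 1 − |1.000 − 0.633| = 1 − 0.367 = 0.633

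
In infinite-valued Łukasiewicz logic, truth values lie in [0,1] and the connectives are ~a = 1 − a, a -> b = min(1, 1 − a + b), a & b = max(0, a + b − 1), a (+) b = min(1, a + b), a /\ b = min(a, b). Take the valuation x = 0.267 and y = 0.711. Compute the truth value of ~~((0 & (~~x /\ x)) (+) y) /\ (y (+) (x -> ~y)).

0.711

~x = 1 − 0.267 = 0.733
~~x = 1 − 0.733 = 0.267
~~x /\ x = min(0.267, 0.267) = 0.267
0 & (~~x /\ x) = max(0, 0.000 + 0.267 − 1) = max(0, -0.733) = 0.000
(0 & (~~x /\ x)) (+) y = min(1, 0.000 + 0.711) = min(1, 0.711) = 0.711
~((0 & (~~x /\ x)) (+) y) = 1 − 0.711 = 0.289
~~((0 & (~~x /\ x)) (+) y) = 1 − 0.289 = 0.711
~y = 1 − 0.711 = 0.289
x -> ~y = min(1, 1 − 0.267 + 0.289) = min(1, 1.022) = 1.000
y (+) (x -> ~y) = min(1, 0.711 + 1.000) = min(1, 1.711) = 1.000
~~((0 & (~~x /\ x)) (+) y) /\ (y (+) (x -> ~y)) = min(0.711, 1.000) = 0.711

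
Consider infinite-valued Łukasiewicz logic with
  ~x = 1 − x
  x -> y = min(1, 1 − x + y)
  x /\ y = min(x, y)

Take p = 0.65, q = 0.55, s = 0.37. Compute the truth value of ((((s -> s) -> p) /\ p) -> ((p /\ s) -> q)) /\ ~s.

s -> s = min(1, 1 − 0.37 + 0.37) = min(1, 1.00) = 1.00
(s -> s) -> p = min(1, 1 − 1.00 + 0.65) = min(1, 0.65) = 0.65
((s -> s) -> p) /\ p = min(0.65, 0.65) = 0.65
p /\ s = min(0.65, 0.37) = 0.37
(p /\ s) -> q = min(1, 1 − 0.37 + 0.55) = min(1, 1.18) = 1.00
(((s -> s) -> p) /\ p) -> ((p /\ s) -> q) = min(1, 1 − 0.65 + 1.00) = min(1, 1.35) = 1.00
~s = 1 − 0.37 = 0.63
((((s -> s) -> p) /\ p) -> ((p /\ s) -> q)) /\ ~s = min(1.00, 0.63) = 0.63

0.63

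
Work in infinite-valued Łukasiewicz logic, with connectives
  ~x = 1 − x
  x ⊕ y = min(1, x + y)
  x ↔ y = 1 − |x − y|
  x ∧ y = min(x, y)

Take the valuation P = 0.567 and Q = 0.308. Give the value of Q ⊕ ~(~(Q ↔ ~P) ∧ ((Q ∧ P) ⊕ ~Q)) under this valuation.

1.000

~P = 1 − 0.567 = 0.433
Q ↔ ~P = 1 − |0.308 − 0.433| = 1 − 0.125 = 0.875
~(Q ↔ ~P) = 1 − 0.875 = 0.125
Q ∧ P = min(0.308, 0.567) = 0.308
~Q = 1 − 0.308 = 0.692
(Q ∧ P) ⊕ ~Q = min(1, 0.308 + 0.692) = min(1, 1.000) = 1.000
~(Q ↔ ~P) ∧ ((Q ∧ P) ⊕ ~Q) = min(0.125, 1.000) = 0.125
~(~(Q ↔ ~P) ∧ ((Q ∧ P) ⊕ ~Q)) = 1 − 0.125 = 0.875
Q ⊕ ~(~(Q ↔ ~P) ∧ ((Q ∧ P) ⊕ ~Q)) = min(1, 0.308 + 0.875) = min(1, 1.183) = 1.000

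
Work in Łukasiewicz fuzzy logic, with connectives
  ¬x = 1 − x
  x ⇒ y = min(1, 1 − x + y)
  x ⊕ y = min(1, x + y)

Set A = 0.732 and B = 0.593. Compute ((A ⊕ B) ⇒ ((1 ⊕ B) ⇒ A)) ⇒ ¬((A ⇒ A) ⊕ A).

0.268

A ⊕ B = min(1, 0.732 + 0.593) = min(1, 1.325) = 1.000
1 ⊕ B = min(1, 1.000 + 0.593) = min(1, 1.593) = 1.000
(1 ⊕ B) ⇒ A = min(1, 1 − 1.000 + 0.732) = min(1, 0.732) = 0.732
(A ⊕ B) ⇒ ((1 ⊕ B) ⇒ A) = min(1, 1 − 1.000 + 0.732) = min(1, 0.732) = 0.732
A ⇒ A = min(1, 1 − 0.732 + 0.732) = min(1, 1.000) = 1.000
(A ⇒ A) ⊕ A = min(1, 1.000 + 0.732) = min(1, 1.732) = 1.000
¬((A ⇒ A) ⊕ A) = 1 − 1.000 = 0.000
((A ⊕ B) ⇒ ((1 ⊕ B) ⇒ A)) ⇒ ¬((A ⇒ A) ⊕ A) = min(1, 1 − 0.732 + 0.000) = min(1, 0.268) = 0.268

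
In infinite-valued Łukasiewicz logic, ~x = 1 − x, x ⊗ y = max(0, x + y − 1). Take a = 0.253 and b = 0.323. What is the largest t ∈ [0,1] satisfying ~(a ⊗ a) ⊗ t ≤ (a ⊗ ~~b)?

0.000

a ⊗ a = max(0, 0.253 + 0.253 − 1) = max(0, -0.494) = 0.000
~(a ⊗ a) = 1 − 0.000 = 1.000
So the left factor is ~(a ⊗ a) = 1.000.
~b = 1 − 0.323 = 0.677
~~b = 1 − 0.677 = 0.323
a ⊗ ~~b = max(0, 0.253 + 0.323 − 1) = max(0, -0.424) = 0.000
So the right-hand bound is a ⊗ ~~b = 0.000.
The residuum of the Łukasiewicz t-norm gives the supremum: min(1, 1 − 1.000 + 0.000).
1 − 1.000 + 0.000 = 0.000, so t = min(1, 0.000) = 0.000.
Check: 1.000 ⊗ 0.000 = max(0, 0.000) = 0.000 ≤ 0.000.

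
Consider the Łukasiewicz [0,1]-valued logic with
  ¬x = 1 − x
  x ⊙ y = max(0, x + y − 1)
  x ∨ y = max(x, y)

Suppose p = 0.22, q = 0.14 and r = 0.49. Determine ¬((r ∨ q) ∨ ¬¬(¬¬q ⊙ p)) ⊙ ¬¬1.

0.51

r ∨ q = max(0.49, 0.14) = 0.49
¬q = 1 − 0.14 = 0.86
¬¬q = 1 − 0.86 = 0.14
¬¬q ⊙ p = max(0, 0.14 + 0.22 − 1) = max(0, -0.64) = 0.00
¬(¬¬q ⊙ p) = 1 − 0.00 = 1.00
¬¬(¬¬q ⊙ p) = 1 − 1.00 = 0.00
(r ∨ q) ∨ ¬¬(¬¬q ⊙ p) = max(0.49, 0.00) = 0.49
¬((r ∨ q) ∨ ¬¬(¬¬q ⊙ p)) = 1 − 0.49 = 0.51
¬1 = 1 − 1.00 = 0.00
¬¬1 = 1 − 0.00 = 1.00
¬((r ∨ q) ∨ ¬¬(¬¬q ⊙ p)) ⊙ ¬¬1 = max(0, 0.51 + 1.00 − 1) = max(0, 0.51) = 0.51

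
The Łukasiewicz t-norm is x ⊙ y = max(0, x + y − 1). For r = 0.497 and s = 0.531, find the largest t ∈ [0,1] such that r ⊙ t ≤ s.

1.000

The residuum of the Łukasiewicz t-norm gives the supremum: min(1, 1 − 0.497 + 0.531).
1 − 0.497 + 0.531 = 1.034, so t = min(1, 1.034) = 1.000.
Check: 0.497 ⊙ 1.000 = max(0, 0.497) = 0.497 ≤ 0.531.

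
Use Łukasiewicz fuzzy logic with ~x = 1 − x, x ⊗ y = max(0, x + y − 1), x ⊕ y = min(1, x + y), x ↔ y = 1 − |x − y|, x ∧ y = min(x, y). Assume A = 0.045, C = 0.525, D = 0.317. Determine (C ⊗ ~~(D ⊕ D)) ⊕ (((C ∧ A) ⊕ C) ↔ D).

D ⊕ D = min(1, 0.317 + 0.317) = min(1, 0.634) = 0.634
~(D ⊕ D) = 1 − 0.634 = 0.366
~~(D ⊕ D) = 1 − 0.366 = 0.634
C ⊗ ~~(D ⊕ D) = max(0, 0.525 + 0.634 − 1) = max(0, 0.159) = 0.159
C ∧ A = min(0.525, 0.045) = 0.045
(C ∧ A) ⊕ C = min(1, 0.045 + 0.525) = min(1, 0.570) = 0.570
((C ∧ A) ⊕ C) ↔ D = 1 − |0.570 − 0.317| = 1 − 0.253 = 0.747
(C ⊗ ~~(D ⊕ D)) ⊕ (((C ∧ A) ⊕ C) ↔ D) = min(1, 0.159 + 0.747) = min(1, 0.906) = 0.906

0.906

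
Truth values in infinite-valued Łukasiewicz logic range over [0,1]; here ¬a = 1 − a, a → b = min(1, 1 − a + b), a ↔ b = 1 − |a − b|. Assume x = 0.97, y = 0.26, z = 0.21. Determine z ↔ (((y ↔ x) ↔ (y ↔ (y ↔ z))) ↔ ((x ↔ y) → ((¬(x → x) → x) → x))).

y ↔ x = 1 − |0.26 − 0.97| = 1 − 0.71 = 0.29
y ↔ z = 1 − |0.26 − 0.21| = 1 − 0.05 = 0.95
y ↔ (y ↔ z) = 1 − |0.26 − 0.95| = 1 − 0.69 = 0.31
(y ↔ x) ↔ (y ↔ (y ↔ z)) = 1 − |0.29 − 0.31| = 1 − 0.02 = 0.98
x ↔ y = 1 − |0.97 − 0.26| = 1 − 0.71 = 0.29
x → x = min(1, 1 − 0.97 + 0.97) = min(1, 1.00) = 1.00
¬(x → x) = 1 − 1.00 = 0.00
¬(x → x) → x = min(1, 1 − 0.00 + 0.97) = min(1, 1.97) = 1.00
(¬(x → x) → x) → x = min(1, 1 − 1.00 + 0.97) = min(1, 0.97) = 0.97
(x ↔ y) → ((¬(x → x) → x) → x) = min(1, 1 − 0.29 + 0.97) = min(1, 1.68) = 1.00
((y ↔ x) ↔ (y ↔ (y ↔ z))) ↔ ((x ↔ y) → ((¬(x → x) → x) → x)) = 1 − |0.98 − 1.00| = 1 − 0.02 = 0.98
z ↔ (((y ↔ x) ↔ (y ↔ (y ↔ z))) ↔ ((x ↔ y) → ((¬(x → x) → x) → x))) = 1 − |0.21 − 0.98| = 1 − 0.77 = 0.23

0.23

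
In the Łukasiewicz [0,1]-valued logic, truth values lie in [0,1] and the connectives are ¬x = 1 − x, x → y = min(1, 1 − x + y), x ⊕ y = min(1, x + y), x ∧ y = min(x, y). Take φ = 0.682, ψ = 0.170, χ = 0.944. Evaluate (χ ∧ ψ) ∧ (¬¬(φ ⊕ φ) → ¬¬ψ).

χ ∧ ψ = min(0.944, 0.170) = 0.170
φ ⊕ φ = min(1, 0.682 + 0.682) = min(1, 1.364) = 1.000
¬(φ ⊕ φ) = 1 − 1.000 = 0.000
¬¬(φ ⊕ φ) = 1 − 0.000 = 1.000
¬ψ = 1 − 0.170 = 0.830
¬¬ψ = 1 − 0.830 = 0.170
¬¬(φ ⊕ φ) → ¬¬ψ = min(1, 1 − 1.000 + 0.170) = min(1, 0.170) = 0.170
(χ ∧ ψ) ∧ (¬¬(φ ⊕ φ) → ¬¬ψ) = min(0.170, 0.170) = 0.170

0.170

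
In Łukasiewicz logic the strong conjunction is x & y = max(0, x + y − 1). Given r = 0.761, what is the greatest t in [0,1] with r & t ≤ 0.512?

0.751

The residuum of the Łukasiewicz t-norm gives the supremum: min(1, 1 − 0.761 + 0.512).
1 − 0.761 + 0.512 = 0.751, so t = min(1, 0.751) = 0.751.
Check: 0.761 & 0.751 = max(0, 0.512) = 0.512 ≤ 0.512.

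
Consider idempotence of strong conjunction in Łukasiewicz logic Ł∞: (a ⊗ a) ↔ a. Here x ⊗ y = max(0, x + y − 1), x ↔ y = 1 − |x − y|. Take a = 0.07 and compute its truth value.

0.93

a ⊗ a = max(0, 0.07 + 0.07 − 1) = max(0, -0.86) = 0.00
(a ⊗ a) ↔ a = 1 − |0.00 − 0.07| = 1 − 0.07 = 0.93
(The value 0.93 < 1 shows this instance is not satisfied; fails in Ł∞ since a ⊗ a = max(0, 2a−1) ≠ a in general.)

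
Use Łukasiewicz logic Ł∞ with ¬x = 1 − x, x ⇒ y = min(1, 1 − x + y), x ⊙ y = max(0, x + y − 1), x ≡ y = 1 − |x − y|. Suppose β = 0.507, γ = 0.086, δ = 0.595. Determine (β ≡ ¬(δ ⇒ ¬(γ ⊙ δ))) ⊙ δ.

γ ⊙ δ = max(0, 0.086 + 0.595 − 1) = max(0, -0.319) = 0.000
¬(γ ⊙ δ) = 1 − 0.000 = 1.000
δ ⇒ ¬(γ ⊙ δ) = min(1, 1 − 0.595 + 1.000) = min(1, 1.405) = 1.000
¬(δ ⇒ ¬(γ ⊙ δ)) = 1 − 1.000 = 0.000
β ≡ ¬(δ ⇒ ¬(γ ⊙ δ)) = 1 − |0.507 − 0.000| = 1 − 0.507 = 0.493
(β ≡ ¬(δ ⇒ ¬(γ ⊙ δ))) ⊙ δ = max(0, 0.493 + 0.595 − 1) = max(0, 0.088) = 0.088

0.088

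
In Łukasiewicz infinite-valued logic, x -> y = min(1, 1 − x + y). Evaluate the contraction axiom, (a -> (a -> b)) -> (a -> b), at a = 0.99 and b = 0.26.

a -> b = min(1, 1 − 0.99 + 0.26) = min(1, 0.27) = 0.27
a -> (a -> b) = min(1, 1 − 0.99 + 0.27) = min(1, 0.28) = 0.28
(a -> (a -> b)) -> (a -> b) = min(1, 1 − 0.28 + 0.27) = min(1, 0.99) = 0.99
(The value 0.99 < 1 shows this instance is not satisfied; fails in Ł∞ (the t-norm is not idempotent).)

0.99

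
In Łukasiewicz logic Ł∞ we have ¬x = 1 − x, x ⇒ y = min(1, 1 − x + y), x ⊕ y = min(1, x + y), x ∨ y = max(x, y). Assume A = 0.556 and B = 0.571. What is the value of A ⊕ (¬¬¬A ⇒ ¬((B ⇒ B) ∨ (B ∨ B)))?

¬A = 1 − 0.556 = 0.444
¬¬A = 1 − 0.444 = 0.556
¬¬¬A = 1 − 0.556 = 0.444
B ⇒ B = min(1, 1 − 0.571 + 0.571) = min(1, 1.000) = 1.000
B ∨ B = max(0.571, 0.571) = 0.571
(B ⇒ B) ∨ (B ∨ B) = max(1.000, 0.571) = 1.000
¬((B ⇒ B) ∨ (B ∨ B)) = 1 − 1.000 = 0.000
¬¬¬A ⇒ ¬((B ⇒ B) ∨ (B ∨ B)) = min(1, 1 − 0.444 + 0.000) = min(1, 0.556) = 0.556
A ⊕ (¬¬¬A ⇒ ¬((B ⇒ B) ∨ (B ∨ B))) = min(1, 0.556 + 0.556) = min(1, 1.112) = 1.000

1.000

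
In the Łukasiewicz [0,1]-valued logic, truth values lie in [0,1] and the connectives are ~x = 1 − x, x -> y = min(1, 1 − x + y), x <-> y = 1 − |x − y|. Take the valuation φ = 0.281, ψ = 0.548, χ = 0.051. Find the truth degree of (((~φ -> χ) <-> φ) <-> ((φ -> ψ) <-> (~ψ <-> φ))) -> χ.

0.171

~φ = 1 − 0.281 = 0.719
~φ -> χ = min(1, 1 − 0.719 + 0.051) = min(1, 0.332) = 0.332
(~φ -> χ) <-> φ = 1 − |0.332 − 0.281| = 1 − 0.051 = 0.949
φ -> ψ = min(1, 1 − 0.281 + 0.548) = min(1, 1.267) = 1.000
~ψ = 1 − 0.548 = 0.452
~ψ <-> φ = 1 − |0.452 − 0.281| = 1 − 0.171 = 0.829
(φ -> ψ) <-> (~ψ <-> φ) = 1 − |1.000 − 0.829| = 1 − 0.171 = 0.829
((~φ -> χ) <-> φ) <-> ((φ -> ψ) <-> (~ψ <-> φ)) = 1 − |0.949 − 0.829| = 1 − 0.120 = 0.880
(((~φ -> χ) <-> φ) <-> ((φ -> ψ) <-> (~ψ <-> φ))) -> χ = min(1, 1 − 0.880 + 0.051) = min(1, 0.171) = 0.171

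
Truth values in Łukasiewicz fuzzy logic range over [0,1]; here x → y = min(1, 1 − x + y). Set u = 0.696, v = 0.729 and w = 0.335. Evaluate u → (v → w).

0.910

v → w = min(1, 1 − 0.729 + 0.335) = min(1, 0.606) = 0.606
u → (v → w) = min(1, 1 − 0.696 + 0.606) = min(1, 0.910) = 0.910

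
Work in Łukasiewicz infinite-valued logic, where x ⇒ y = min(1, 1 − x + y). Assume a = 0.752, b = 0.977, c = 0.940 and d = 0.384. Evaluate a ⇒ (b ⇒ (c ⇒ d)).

0.715

c ⇒ d = min(1, 1 − 0.940 + 0.384) = min(1, 0.444) = 0.444
b ⇒ (c ⇒ d) = min(1, 1 − 0.977 + 0.444) = min(1, 0.467) = 0.467
a ⇒ (b ⇒ (c ⇒ d)) = min(1, 1 − 0.752 + 0.467) = min(1, 0.715) = 0.715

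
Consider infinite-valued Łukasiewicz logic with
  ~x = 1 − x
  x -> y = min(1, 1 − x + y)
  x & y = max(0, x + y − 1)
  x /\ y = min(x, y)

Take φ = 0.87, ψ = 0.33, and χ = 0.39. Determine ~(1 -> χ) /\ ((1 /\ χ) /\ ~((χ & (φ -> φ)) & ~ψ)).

0.39

1 -> χ = min(1, 1 − 1.00 + 0.39) = min(1, 0.39) = 0.39
~(1 -> χ) = 1 − 0.39 = 0.61
1 /\ χ = min(1.00, 0.39) = 0.39
φ -> φ = min(1, 1 − 0.87 + 0.87) = min(1, 1.00) = 1.00
χ & (φ -> φ) = max(0, 0.39 + 1.00 − 1) = max(0, 0.39) = 0.39
~ψ = 1 − 0.33 = 0.67
(χ & (φ -> φ)) & ~ψ = max(0, 0.39 + 0.67 − 1) = max(0, 0.06) = 0.06
~((χ & (φ -> φ)) & ~ψ) = 1 − 0.06 = 0.94
(1 /\ χ) /\ ~((χ & (φ -> φ)) & ~ψ) = min(0.39, 0.94) = 0.39
~(1 -> χ) /\ ((1 /\ χ) /\ ~((χ & (φ -> φ)) & ~ψ)) = min(0.61, 0.39) = 0.39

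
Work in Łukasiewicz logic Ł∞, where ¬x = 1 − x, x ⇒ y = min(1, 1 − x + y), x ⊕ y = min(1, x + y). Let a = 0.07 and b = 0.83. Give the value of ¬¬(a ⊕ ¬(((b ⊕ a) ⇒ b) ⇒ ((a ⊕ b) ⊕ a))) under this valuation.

0.07

b ⊕ a = min(1, 0.83 + 0.07) = min(1, 0.90) = 0.90
(b ⊕ a) ⇒ b = min(1, 1 − 0.90 + 0.83) = min(1, 0.93) = 0.93
a ⊕ b = min(1, 0.07 + 0.83) = min(1, 0.90) = 0.90
(a ⊕ b) ⊕ a = min(1, 0.90 + 0.07) = min(1, 0.97) = 0.97
((b ⊕ a) ⇒ b) ⇒ ((a ⊕ b) ⊕ a) = min(1, 1 − 0.93 + 0.97) = min(1, 1.04) = 1.00
¬(((b ⊕ a) ⇒ b) ⇒ ((a ⊕ b) ⊕ a)) = 1 − 1.00 = 0.00
a ⊕ ¬(((b ⊕ a) ⇒ b) ⇒ ((a ⊕ b) ⊕ a)) = min(1, 0.07 + 0.00) = min(1, 0.07) = 0.07
¬(a ⊕ ¬(((b ⊕ a) ⇒ b) ⇒ ((a ⊕ b) ⊕ a))) = 1 − 0.07 = 0.93
¬¬(a ⊕ ¬(((b ⊕ a) ⇒ b) ⇒ ((a ⊕ b) ⊕ a))) = 1 − 0.93 = 0.07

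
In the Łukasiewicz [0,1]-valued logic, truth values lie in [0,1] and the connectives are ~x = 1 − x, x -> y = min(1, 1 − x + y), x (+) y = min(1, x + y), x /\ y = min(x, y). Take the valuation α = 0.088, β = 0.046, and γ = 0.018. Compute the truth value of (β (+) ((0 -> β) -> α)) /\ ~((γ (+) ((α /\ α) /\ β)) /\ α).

0 -> β = min(1, 1 − 0.000 + 0.046) = min(1, 1.046) = 1.000
(0 -> β) -> α = min(1, 1 − 1.000 + 0.088) = min(1, 0.088) = 0.088
β (+) ((0 -> β) -> α) = min(1, 0.046 + 0.088) = min(1, 0.134) = 0.134
α /\ α = min(0.088, 0.088) = 0.088
(α /\ α) /\ β = min(0.088, 0.046) = 0.046
γ (+) ((α /\ α) /\ β) = min(1, 0.018 + 0.046) = min(1, 0.064) = 0.064
(γ (+) ((α /\ α) /\ β)) /\ α = min(0.064, 0.088) = 0.064
~((γ (+) ((α /\ α) /\ β)) /\ α) = 1 − 0.064 = 0.936
(β (+) ((0 -> β) -> α)) /\ ~((γ (+) ((α /\ α) /\ β)) /\ α) = min(0.134, 0.936) = 0.134

0.134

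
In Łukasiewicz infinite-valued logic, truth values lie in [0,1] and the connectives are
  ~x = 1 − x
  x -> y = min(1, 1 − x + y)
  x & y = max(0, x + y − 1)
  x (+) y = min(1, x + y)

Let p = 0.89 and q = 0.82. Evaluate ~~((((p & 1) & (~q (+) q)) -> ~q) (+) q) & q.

p & 1 = max(0, 0.89 + 1.00 − 1) = max(0, 0.89) = 0.89
~q = 1 − 0.82 = 0.18
~q (+) q = min(1, 0.18 + 0.82) = min(1, 1.00) = 1.00
(p & 1) & (~q (+) q) = max(0, 0.89 + 1.00 − 1) = max(0, 0.89) = 0.89
((p & 1) & (~q (+) q)) -> ~q = min(1, 1 − 0.89 + 0.18) = min(1, 0.29) = 0.29
(((p & 1) & (~q (+) q)) -> ~q) (+) q = min(1, 0.29 + 0.82) = min(1, 1.11) = 1.00
~((((p & 1) & (~q (+) q)) -> ~q) (+) q) = 1 − 1.00 = 0.00
~~((((p & 1) & (~q (+) q)) -> ~q) (+) q) = 1 − 0.00 = 1.00
~~((((p & 1) & (~q (+) q)) -> ~q) (+) q) & q = max(0, 1.00 + 0.82 − 1) = max(0, 0.82) = 0.82

0.82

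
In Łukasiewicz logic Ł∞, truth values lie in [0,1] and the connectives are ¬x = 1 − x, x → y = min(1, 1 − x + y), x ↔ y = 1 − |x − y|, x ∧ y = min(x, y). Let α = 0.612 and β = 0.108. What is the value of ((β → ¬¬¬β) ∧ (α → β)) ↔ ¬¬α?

0.884

¬β = 1 − 0.108 = 0.892
¬¬β = 1 − 0.892 = 0.108
¬¬¬β = 1 − 0.108 = 0.892
β → ¬¬¬β = min(1, 1 − 0.108 + 0.892) = min(1, 1.784) = 1.000
α → β = min(1, 1 − 0.612 + 0.108) = min(1, 0.496) = 0.496
(β → ¬¬¬β) ∧ (α → β) = min(1.000, 0.496) = 0.496
¬α = 1 − 0.612 = 0.388
¬¬α = 1 − 0.388 = 0.612
((β → ¬¬¬β) ∧ (α → β)) ↔ ¬¬α = 1 − |0.496 − 0.612| = 1 − 0.116 = 0.884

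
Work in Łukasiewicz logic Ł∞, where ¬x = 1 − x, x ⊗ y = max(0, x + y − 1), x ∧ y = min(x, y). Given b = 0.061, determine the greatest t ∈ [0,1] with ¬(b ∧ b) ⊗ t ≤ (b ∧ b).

0.122

b ∧ b = min(0.061, 0.061) = 0.061
¬(b ∧ b) = 1 − 0.061 = 0.939
So the left factor is ¬(b ∧ b) = 0.939.
So the right-hand bound is b ∧ b = 0.061.
The residuum of the Łukasiewicz t-norm gives the supremum: min(1, 1 − 0.939 + 0.061).
1 − 0.939 + 0.061 = 0.122, so t = min(1, 0.122) = 0.122.
Check: 0.939 ⊗ 0.122 = max(0, 0.061) = 0.061 ≤ 0.061.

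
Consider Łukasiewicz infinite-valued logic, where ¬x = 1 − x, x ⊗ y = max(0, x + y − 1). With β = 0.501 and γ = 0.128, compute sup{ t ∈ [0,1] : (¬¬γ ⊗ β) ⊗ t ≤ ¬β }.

1.000

¬γ = 1 − 0.128 = 0.872
¬¬γ = 1 − 0.872 = 0.128
¬¬γ ⊗ β = max(0, 0.128 + 0.501 − 1) = max(0, -0.371) = 0.000
So the left factor is ¬¬γ ⊗ β = 0.000.
¬β = 1 − 0.501 = 0.499
So the right-hand bound is ¬β = 0.499.
The residuum of the Łukasiewicz t-norm gives the supremum: min(1, 1 − 0.000 + 0.499).
1 − 0.000 + 0.499 = 1.499, so t = min(1, 1.499) = 1.000.
Check: 0.000 ⊗ 1.000 = max(0, 0.000) = 0.000 ≤ 0.499.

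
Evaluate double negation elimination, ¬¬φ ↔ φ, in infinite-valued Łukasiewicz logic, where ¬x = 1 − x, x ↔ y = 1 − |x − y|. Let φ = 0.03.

¬φ = 1 − 0.03 = 0.97
¬¬φ = 1 − 0.97 = 0.03
¬¬φ ↔ φ = 1 − |0.03 − 0.03| = 1 − 0.00 = 1.00
(As expected: always 1 in Ł∞ since negation is involutive.)

1.00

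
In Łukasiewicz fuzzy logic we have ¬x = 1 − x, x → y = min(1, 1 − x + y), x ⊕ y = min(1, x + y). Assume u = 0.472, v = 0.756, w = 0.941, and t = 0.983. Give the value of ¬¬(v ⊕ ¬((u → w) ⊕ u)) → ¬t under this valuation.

u → w = min(1, 1 − 0.472 + 0.941) = min(1, 1.469) = 1.000
(u → w) ⊕ u = min(1, 1.000 + 0.472) = min(1, 1.472) = 1.000
¬((u → w) ⊕ u) = 1 − 1.000 = 0.000
v ⊕ ¬((u → w) ⊕ u) = min(1, 0.756 + 0.000) = min(1, 0.756) = 0.756
¬(v ⊕ ¬((u → w) ⊕ u)) = 1 − 0.756 = 0.244
¬¬(v ⊕ ¬((u → w) ⊕ u)) = 1 − 0.244 = 0.756
¬t = 1 − 0.983 = 0.017
¬¬(v ⊕ ¬((u → w) ⊕ u)) → ¬t = min(1, 1 − 0.756 + 0.017) = min(1, 0.261) = 0.261

0.261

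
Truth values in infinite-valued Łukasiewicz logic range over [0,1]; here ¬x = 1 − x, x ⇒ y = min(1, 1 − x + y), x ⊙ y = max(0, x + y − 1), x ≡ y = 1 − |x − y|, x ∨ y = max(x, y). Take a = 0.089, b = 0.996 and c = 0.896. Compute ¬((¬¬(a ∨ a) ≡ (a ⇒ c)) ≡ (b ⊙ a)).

0.004

a ∨ a = max(0.089, 0.089) = 0.089
¬(a ∨ a) = 1 − 0.089 = 0.911
¬¬(a ∨ a) = 1 − 0.911 = 0.089
a ⇒ c = min(1, 1 − 0.089 + 0.896) = min(1, 1.807) = 1.000
¬¬(a ∨ a) ≡ (a ⇒ c) = 1 − |0.089 − 1.000| = 1 − 0.911 = 0.089
b ⊙ a = max(0, 0.996 + 0.089 − 1) = max(0, 0.085) = 0.085
(¬¬(a ∨ a) ≡ (a ⇒ c)) ≡ (b ⊙ a) = 1 − |0.089 − 0.085| = 1 − 0.004 = 0.996
¬((¬¬(a ∨ a) ≡ (a ⇒ c)) ≡ (b ⊙ a)) = 1 − 0.996 = 0.004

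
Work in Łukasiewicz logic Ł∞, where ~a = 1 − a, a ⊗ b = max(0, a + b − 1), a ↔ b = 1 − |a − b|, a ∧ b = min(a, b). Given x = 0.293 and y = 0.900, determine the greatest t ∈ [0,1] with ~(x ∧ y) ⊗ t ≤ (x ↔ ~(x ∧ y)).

0.879

x ∧ y = min(0.293, 0.900) = 0.293
~(x ∧ y) = 1 − 0.293 = 0.707
So the left factor is ~(x ∧ y) = 0.707.
x ↔ ~(x ∧ y) = 1 − |0.293 − 0.707| = 1 − 0.414 = 0.586
So the right-hand bound is x ↔ ~(x ∧ y) = 0.586.
The residuum of the Łukasiewicz t-norm gives the supremum: min(1, 1 − 0.707 + 0.586).
1 − 0.707 + 0.586 = 0.879, so t = min(1, 0.879) = 0.879.
Check: 0.707 ⊗ 0.879 = max(0, 0.586) = 0.586 ≤ 0.586.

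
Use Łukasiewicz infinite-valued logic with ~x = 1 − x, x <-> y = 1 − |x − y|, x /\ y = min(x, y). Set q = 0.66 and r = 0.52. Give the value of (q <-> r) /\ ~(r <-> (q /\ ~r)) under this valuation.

q <-> r = 1 − |0.66 − 0.52| = 1 − 0.14 = 0.86
~r = 1 − 0.52 = 0.48
q /\ ~r = min(0.66, 0.48) = 0.48
r <-> (q /\ ~r) = 1 − |0.52 − 0.48| = 1 − 0.04 = 0.96
~(r <-> (q /\ ~r)) = 1 − 0.96 = 0.04
(q <-> r) /\ ~(r <-> (q /\ ~r)) = min(0.86, 0.04) = 0.04

0.04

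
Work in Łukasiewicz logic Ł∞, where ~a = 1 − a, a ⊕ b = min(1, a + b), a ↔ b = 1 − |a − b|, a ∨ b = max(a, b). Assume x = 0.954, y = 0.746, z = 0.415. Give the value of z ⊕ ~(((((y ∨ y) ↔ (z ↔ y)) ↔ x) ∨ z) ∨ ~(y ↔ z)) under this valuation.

0.446

y ∨ y = max(0.746, 0.746) = 0.746
z ↔ y = 1 − |0.415 − 0.746| = 1 − 0.331 = 0.669
(y ∨ y) ↔ (z ↔ y) = 1 − |0.746 − 0.669| = 1 − 0.077 = 0.923
((y ∨ y) ↔ (z ↔ y)) ↔ x = 1 − |0.923 − 0.954| = 1 − 0.031 = 0.969
(((y ∨ y) ↔ (z ↔ y)) ↔ x) ∨ z = max(0.969, 0.415) = 0.969
y ↔ z = 1 − |0.746 − 0.415| = 1 − 0.331 = 0.669
~(y ↔ z) = 1 − 0.669 = 0.331
((((y ∨ y) ↔ (z ↔ y)) ↔ x) ∨ z) ∨ ~(y ↔ z) = max(0.969, 0.331) = 0.969
~(((((y ∨ y) ↔ (z ↔ y)) ↔ x) ∨ z) ∨ ~(y ↔ z)) = 1 − 0.969 = 0.031
z ⊕ ~(((((y ∨ y) ↔ (z ↔ y)) ↔ x) ∨ z) ∨ ~(y ↔ z)) = min(1, 0.415 + 0.031) = min(1, 0.446) = 0.446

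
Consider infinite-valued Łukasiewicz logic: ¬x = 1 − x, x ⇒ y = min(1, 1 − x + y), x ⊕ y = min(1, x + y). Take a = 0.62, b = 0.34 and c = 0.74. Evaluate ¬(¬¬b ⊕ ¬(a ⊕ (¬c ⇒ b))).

0.66

¬b = 1 − 0.34 = 0.66
¬¬b = 1 − 0.66 = 0.34
¬c = 1 − 0.74 = 0.26
¬c ⇒ b = min(1, 1 − 0.26 + 0.34) = min(1, 1.08) = 1.00
a ⊕ (¬c ⇒ b) = min(1, 0.62 + 1.00) = min(1, 1.62) = 1.00
¬(a ⊕ (¬c ⇒ b)) = 1 − 1.00 = 0.00
¬¬b ⊕ ¬(a ⊕ (¬c ⇒ b)) = min(1, 0.34 + 0.00) = min(1, 0.34) = 0.34
¬(¬¬b ⊕ ¬(a ⊕ (¬c ⇒ b))) = 1 − 0.34 = 0.66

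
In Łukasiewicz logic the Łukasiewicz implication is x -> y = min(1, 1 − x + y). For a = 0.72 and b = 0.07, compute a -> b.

a -> b = min(1, 1 − 0.72 + 0.07) = min(1, 0.35) = 0.35
For comparison, the Gödel implication (1 if x ≤ y else y) would give 0.07.

0.35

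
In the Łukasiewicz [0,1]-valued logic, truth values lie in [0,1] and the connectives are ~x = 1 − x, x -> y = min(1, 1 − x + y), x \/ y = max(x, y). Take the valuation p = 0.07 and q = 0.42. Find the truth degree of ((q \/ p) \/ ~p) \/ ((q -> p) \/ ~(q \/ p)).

q \/ p = max(0.42, 0.07) = 0.42
~p = 1 − 0.07 = 0.93
(q \/ p) \/ ~p = max(0.42, 0.93) = 0.93
q -> p = min(1, 1 − 0.42 + 0.07) = min(1, 0.65) = 0.65
~(q \/ p) = 1 − 0.42 = 0.58
(q -> p) \/ ~(q \/ p) = max(0.65, 0.58) = 0.65
((q \/ p) \/ ~p) \/ ((q -> p) \/ ~(q \/ p)) = max(0.93, 0.65) = 0.93

0.93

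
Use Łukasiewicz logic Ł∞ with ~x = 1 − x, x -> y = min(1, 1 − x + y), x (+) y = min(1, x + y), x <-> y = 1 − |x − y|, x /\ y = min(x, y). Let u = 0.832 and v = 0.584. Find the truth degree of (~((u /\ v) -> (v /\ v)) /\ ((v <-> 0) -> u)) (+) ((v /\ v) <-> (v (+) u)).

u /\ v = min(0.832, 0.584) = 0.584
v /\ v = min(0.584, 0.584) = 0.584
(u /\ v) -> (v /\ v) = min(1, 1 − 0.584 + 0.584) = min(1, 1.000) = 1.000
~((u /\ v) -> (v /\ v)) = 1 − 1.000 = 0.000
v <-> 0 = 1 − |0.584 − 0.000| = 1 − 0.584 = 0.416
(v <-> 0) -> u = min(1, 1 − 0.416 + 0.832) = min(1, 1.416) = 1.000
~((u /\ v) -> (v /\ v)) /\ ((v <-> 0) -> u) = min(0.000, 1.000) = 0.000
v (+) u = min(1, 0.584 + 0.832) = min(1, 1.416) = 1.000
(v /\ v) <-> (v (+) u) = 1 − |0.584 − 1.000| = 1 − 0.416 = 0.584
(~((u /\ v) -> (v /\ v)) /\ ((v <-> 0) -> u)) (+) ((v /\ v) <-> (v (+) u)) = min(1, 0.000 + 0.584) = min(1, 0.584) = 0.584

0.584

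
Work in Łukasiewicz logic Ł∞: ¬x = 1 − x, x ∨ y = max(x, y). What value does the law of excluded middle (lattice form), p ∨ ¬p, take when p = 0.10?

¬p = 1 − 0.10 = 0.90
p ∨ ¬p = max(0.10, 0.90) = 0.90
(The value 0.90 < 1 shows this instance is not satisfied; not a Ł∞-tautology — its value is max(a, 1−a).)

0.90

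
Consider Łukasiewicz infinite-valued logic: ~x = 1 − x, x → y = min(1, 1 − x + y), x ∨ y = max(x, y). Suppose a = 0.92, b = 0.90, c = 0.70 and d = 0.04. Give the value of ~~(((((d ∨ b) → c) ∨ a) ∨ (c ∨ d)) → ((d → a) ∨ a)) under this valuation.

d ∨ b = max(0.04, 0.90) = 0.90
(d ∨ b) → c = min(1, 1 − 0.90 + 0.70) = min(1, 0.80) = 0.80
((d ∨ b) → c) ∨ a = max(0.80, 0.92) = 0.92
c ∨ d = max(0.70, 0.04) = 0.70
(((d ∨ b) → c) ∨ a) ∨ (c ∨ d) = max(0.92, 0.70) = 0.92
d → a = min(1, 1 − 0.04 + 0.92) = min(1, 1.88) = 1.00
(d → a) ∨ a = max(1.00, 0.92) = 1.00
((((d ∨ b) → c) ∨ a) ∨ (c ∨ d)) → ((d → a) ∨ a) = min(1, 1 − 0.92 + 1.00) = min(1, 1.08) = 1.00
~(((((d ∨ b) → c) ∨ a) ∨ (c ∨ d)) → ((d → a) ∨ a)) = 1 − 1.00 = 0.00
~~(((((d ∨ b) → c) ∨ a) ∨ (c ∨ d)) → ((d → a) ∨ a)) = 1 − 0.00 = 1.00

1.00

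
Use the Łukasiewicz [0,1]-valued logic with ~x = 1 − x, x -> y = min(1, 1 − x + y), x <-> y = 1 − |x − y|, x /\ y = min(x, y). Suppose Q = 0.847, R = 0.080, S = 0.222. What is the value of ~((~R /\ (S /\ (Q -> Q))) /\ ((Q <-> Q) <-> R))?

~R = 1 − 0.080 = 0.920
Q -> Q = min(1, 1 − 0.847 + 0.847) = min(1, 1.000) = 1.000
S /\ (Q -> Q) = min(0.222, 1.000) = 0.222
~R /\ (S /\ (Q -> Q)) = min(0.920, 0.222) = 0.222
Q <-> Q = 1 − |0.847 − 0.847| = 1 − 0.000 = 1.000
(Q <-> Q) <-> R = 1 − |1.000 − 0.080| = 1 − 0.920 = 0.080
(~R /\ (S /\ (Q -> Q))) /\ ((Q <-> Q) <-> R) = min(0.222, 0.080) = 0.080
~((~R /\ (S /\ (Q -> Q))) /\ ((Q <-> Q) <-> R)) = 1 − 0.080 = 0.920

0.920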